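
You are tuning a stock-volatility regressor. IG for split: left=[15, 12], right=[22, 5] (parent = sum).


Parent = [37, 17], H_parent = 0.8987
H_left = 0.9911 (n=27), H_right = 0.6913 (n=27)
H_children = (27/54)·0.9911 + (27/54)·0.6913 = 0.8412
IG = 0.8987 - 0.8412 = 0.0575

0.0575


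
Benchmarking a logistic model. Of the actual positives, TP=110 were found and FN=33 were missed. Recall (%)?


Recall = TP/(TP+FN)
= 110/(110+33)
= 110/143 = 76.92%

76.92%


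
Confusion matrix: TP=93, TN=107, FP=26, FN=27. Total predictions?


Total = TP + TN + FP + FN
= 93 + 107 + 26 + 27
= 253
(Predicted positive: 119, predicted negative: 134)

253


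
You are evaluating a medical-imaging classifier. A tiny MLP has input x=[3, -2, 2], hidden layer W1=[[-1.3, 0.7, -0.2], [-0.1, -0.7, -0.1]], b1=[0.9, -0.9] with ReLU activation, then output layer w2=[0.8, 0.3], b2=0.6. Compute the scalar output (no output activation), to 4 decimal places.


z1[0] = (-1.3)·(3) + (0.7)·(-2) + (-0.2)·(2) + 0.9 = -4.8
z1[1] = (-0.1)·(3) + (-0.7)·(-2) + (-0.1)·(2) - 0.9 = 0.0
h = ReLU(z1) = [0.0, 0.0]
output = (0.8)·(0.0) + (0.3)·(0.0) + 0.6 = 0.6

0.6


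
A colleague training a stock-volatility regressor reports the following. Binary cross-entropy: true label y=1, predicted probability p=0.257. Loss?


BCE = -[y·ln(p) + (1-y)·ln(1-p)]
= -1·ln(0.257) - 0
= -ln(0.257) = 1.3587

1.3587


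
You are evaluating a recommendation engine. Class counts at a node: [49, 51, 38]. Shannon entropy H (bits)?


Probabilities: [49/138, 51/138, 38/138] ≈ [0.3551, 0.3696, 0.2754]
H = -((49/138)·log₂(49/138) + (51/138)·log₂(51/138) + (38/138)·log₂(38/138))
  = 1.5735 bits

1.5735 bits


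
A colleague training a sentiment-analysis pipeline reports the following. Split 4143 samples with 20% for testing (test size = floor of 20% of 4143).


Test = ⌊4143·20/100⌋ = 828
Train = 4143 - 828 = 3315

Train: 3315, Test: 828


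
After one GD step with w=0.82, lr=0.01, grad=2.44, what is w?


w_new = w - α·∇
= 0.82 - 0.01·2.44
= 0.82 - 0.0244
= 0.7956

0.7956


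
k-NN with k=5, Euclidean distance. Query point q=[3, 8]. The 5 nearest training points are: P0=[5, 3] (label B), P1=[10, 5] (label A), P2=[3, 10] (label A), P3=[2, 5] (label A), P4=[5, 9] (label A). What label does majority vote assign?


d(q,P0) = 5.3852  (label B)
d(q,P1) = 7.6158  (label A)
d(q,P2) = 2.0  (label A)
d(q,P3) = 3.1623  (label A)
d(q,P4) = 2.2361  (label A)
Votes: A=4, B=1
Majority → A

A


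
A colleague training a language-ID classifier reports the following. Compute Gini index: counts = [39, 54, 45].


Probabilities: [39/138, 54/138, 45/138] ≈ [0.2826, 0.3913, 0.3261]
Σpᵢ² = (1521 + 2916 + 2025)/138² = 6462/19044
Gini = 1 - Σpᵢ² = 1 - 6462/19044 = 0.6607

0.6607


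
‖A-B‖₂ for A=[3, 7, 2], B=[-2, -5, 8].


d = √((3+ 2)² + (7+ 5)² + (2-8)²)
  = √(25 + 144 + 36)
  = √205 = 14.3178

14.3178


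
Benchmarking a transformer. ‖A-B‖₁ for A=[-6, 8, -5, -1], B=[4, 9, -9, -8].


d = |-6-4| + |8-9| + |-5+ 9| + |-1+ 8|
  = 10 + 1 + 4 + 7
  = 22

22


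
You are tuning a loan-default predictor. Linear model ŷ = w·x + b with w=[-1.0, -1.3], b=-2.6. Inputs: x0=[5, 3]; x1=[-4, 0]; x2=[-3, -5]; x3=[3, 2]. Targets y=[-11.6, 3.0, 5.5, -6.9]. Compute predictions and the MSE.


ŷ0 = (-1.0)·(5) + (-1.3)·(3) - 2.6 = -11.5
ŷ1 = (-1.0)·(-4) + (-1.3)·(0) - 2.6 = 1.4
ŷ2 = (-1.0)·(-3) + (-1.3)·(-5) - 2.6 = 6.9
ŷ3 = (-1.0)·(3) + (-1.3)·(2) - 2.6 = -8.2
errors² = [0.01, 2.56, 1.96, 1.69]
MSE = 6.2200/4 = 1.555

1.555


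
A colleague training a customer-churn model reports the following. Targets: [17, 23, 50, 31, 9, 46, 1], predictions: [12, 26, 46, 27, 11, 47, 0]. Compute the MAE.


Absolute errors: |17-12|=5, |23-26|=3, |50-46|=4, |31-27|=4, |9-11|=2, |46-47|=1, |1-0|=1
Sum = 20
MAE = 20/7 = 20/7

20/7


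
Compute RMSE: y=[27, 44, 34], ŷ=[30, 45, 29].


MSE = 35/3 = 11.6667
RMSE = √(35/3) = 3.4157

3.4157


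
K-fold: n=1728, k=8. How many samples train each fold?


Fold size = 1728/8 = 216
Training per fold = 1728 - 216 = 1512

1512


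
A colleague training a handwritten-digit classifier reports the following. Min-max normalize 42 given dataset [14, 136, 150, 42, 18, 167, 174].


min=14, max=174
(42-14)/(174-14) = 28/160 = 0.175

0.175


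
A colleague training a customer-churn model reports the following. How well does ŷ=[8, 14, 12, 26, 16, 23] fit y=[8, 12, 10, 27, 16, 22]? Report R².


ȳ = 15.8333
SS_res = Σ(y-ŷ)² = 10
SS_tot = Σ(y-ȳ)² = 272.83
R² = 1 - SS_res/SS_tot = 1 - 0.0367 = 0.9633

0.9633


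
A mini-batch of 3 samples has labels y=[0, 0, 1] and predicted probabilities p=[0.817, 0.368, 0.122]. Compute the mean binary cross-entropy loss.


L[0] = -ln(1-0.817) = -ln(0.183) = 1.6983
L[1] = -ln(1-0.368) = -ln(0.632) = 0.4589
L[2] = -ln(0.122) = 2.1037
mean = (1.6983 + 0.4589 + 2.1037)/3 = 1.4203

1.4203


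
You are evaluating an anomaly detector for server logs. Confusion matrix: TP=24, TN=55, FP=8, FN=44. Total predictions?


Total = TP + TN + FP + FN
= 24 + 55 + 8 + 44
= 131
(Predicted positive: 32, predicted negative: 99)

131


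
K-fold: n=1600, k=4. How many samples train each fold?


Fold size = 1600/4 = 400
Training per fold = 1600 - 400 = 1200

1200


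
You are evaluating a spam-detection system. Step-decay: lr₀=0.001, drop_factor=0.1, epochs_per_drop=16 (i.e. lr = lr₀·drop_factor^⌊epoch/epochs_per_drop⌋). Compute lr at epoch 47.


n_drops = ⌊47/16⌋ = 2
lr = 0.001·0.1^2 = 0.001·0.01 = 0.00001

0.00001


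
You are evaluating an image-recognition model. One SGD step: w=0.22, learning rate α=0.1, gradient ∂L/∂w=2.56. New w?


w_new = w - α·∇
= 0.22 - 0.1·2.56
= 0.22 - 0.256
= -0.036

-0.036


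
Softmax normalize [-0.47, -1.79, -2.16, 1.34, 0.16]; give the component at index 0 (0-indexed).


Exponentials: e^-0.47=0.625, e^-1.79=0.167, e^-2.16=0.1153, e^1.34=3.819, e^0.16=1.1735
Sum = 5.8998
Softmax = [0.1059, 0.0283, 0.0195, 0.6473, 0.1989]
p[0] = 0.625/5.8998 = 0.1059

0.1059


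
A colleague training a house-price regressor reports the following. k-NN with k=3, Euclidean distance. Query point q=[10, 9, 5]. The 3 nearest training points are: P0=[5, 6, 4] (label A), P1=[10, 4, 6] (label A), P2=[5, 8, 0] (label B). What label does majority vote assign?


d(q,P0) = 5.9161  (label A)
d(q,P1) = 5.099  (label A)
d(q,P2) = 7.1414  (label B)
Votes: A=2, B=1
Majority → A

A


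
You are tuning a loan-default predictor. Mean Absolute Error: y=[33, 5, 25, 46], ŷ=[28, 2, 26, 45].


Absolute errors: |33-28|=5, |5-2|=3, |25-26|=1, |46-45|=1
Sum = 10
MAE = 10/4 = 5/2

5/2


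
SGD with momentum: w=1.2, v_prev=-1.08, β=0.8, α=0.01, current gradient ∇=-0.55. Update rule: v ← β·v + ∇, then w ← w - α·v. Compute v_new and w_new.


v_new = 0.8·-1.08 - 0.55 = -0.864 - 0.55 = -1.414
w_new = 1.2 - 0.01·-1.414 = 1.2 + 0.01414 = 1.21414

v_new=-1.414, w_new=1.21414


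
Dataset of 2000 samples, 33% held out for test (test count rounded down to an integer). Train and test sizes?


Test = ⌊2000·33/100⌋ = 660
Train = 2000 - 660 = 1340

Train: 1340, Test: 660


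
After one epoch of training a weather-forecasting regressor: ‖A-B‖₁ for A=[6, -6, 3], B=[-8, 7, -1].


d = |6+ 8| + |-6-7| + |3+ 1|
  = 14 + 13 + 4
  = 31

31


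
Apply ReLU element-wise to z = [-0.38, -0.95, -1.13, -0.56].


ReLU(-0.38) = max(0, -0.38) = 0.0
ReLU(-0.95) = max(0, -0.95) = 0.0
ReLU(-1.13) = max(0, -1.13) = 0.0
ReLU(-0.56) = max(0, -0.56) = 0.0
result = [0.0, 0.0, 0.0, 0.0]

[0.0, 0.0, 0.0, 0.0]


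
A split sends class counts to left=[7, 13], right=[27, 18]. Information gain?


Parent = [34, 31], H_parent = 0.9985
H_left = 0.9341 (n=20), H_right = 0.971 (n=45)
H_children = (20/65)·0.9341 + (45/65)·0.971 = 0.9596
IG = 0.9985 - 0.9596 = 0.0389

0.0389


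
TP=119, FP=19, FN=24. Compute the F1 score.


Precision = 119/138 = 0.8623
Recall = 119/143 = 0.8322
F1 = 2·P·R/(P+R) = 2·TP/(2·TP+FP+FN) = 238/(238+19+24) = 238/281 = 0.847

0.847


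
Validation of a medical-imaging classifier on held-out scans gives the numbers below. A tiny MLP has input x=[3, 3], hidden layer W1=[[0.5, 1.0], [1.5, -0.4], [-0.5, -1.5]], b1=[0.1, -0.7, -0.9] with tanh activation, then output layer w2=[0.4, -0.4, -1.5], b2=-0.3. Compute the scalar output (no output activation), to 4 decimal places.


z1[0] = (0.5)·(3) + (1.0)·(3) + 0.1 = 4.6
z1[1] = (1.5)·(3) + (-0.4)·(3) - 0.7 = 2.6
z1[2] = (-0.5)·(3) + (-1.5)·(3) - 0.9 = -6.9
h = tanh(z1) = [0.9998, 0.989, -1.0]
output = (0.4)·(0.9998) + (-0.4)·(0.989) + (-1.5)·(-1.0) - 0.3 = 1.2043

1.2043


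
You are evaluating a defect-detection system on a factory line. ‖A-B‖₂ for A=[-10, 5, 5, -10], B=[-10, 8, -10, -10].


d = √((-10+ 10)² + (5-8)² + (5+ 10)² + (-10+ 10)²)
  = √(0 + 9 + 225 + 0)
  = √234 = 15.2971

15.2971


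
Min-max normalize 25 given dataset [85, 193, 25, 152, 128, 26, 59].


min=25, max=193
(25-25)/(193-25) = 0/168 = 0.0

0.0


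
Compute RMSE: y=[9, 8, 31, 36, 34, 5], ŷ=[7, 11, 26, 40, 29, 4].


MSE = 80/6 = 13.3333
RMSE = √(80/6) = 3.6515

3.6515


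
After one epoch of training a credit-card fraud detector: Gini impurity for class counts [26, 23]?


Probabilities: [26/49, 23/49] ≈ [0.5306, 0.4694]
Σpᵢ² = (676 + 529)/49² = 1205/2401
Gini = 1 - Σpᵢ² = 1 - 1205/2401 = 0.4981

0.4981


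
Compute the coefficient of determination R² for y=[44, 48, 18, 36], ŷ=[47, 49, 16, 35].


ȳ = 36.5
SS_res = Σ(y-ŷ)² = 15
SS_tot = Σ(y-ȳ)² = 531
R² = 1 - SS_res/SS_tot = 1 - 0.0282 = 0.9718

0.9718


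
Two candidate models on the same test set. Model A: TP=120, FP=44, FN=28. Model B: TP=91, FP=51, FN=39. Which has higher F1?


Model A: P=120/164=0.7317, R=120/148=0.8108, F1=2PR/(P+R)=2TP/(2TP+FP+FN)=240/312=0.7692
Model B: P=91/142=0.6408, R=91/130=0.7, F1=2PR/(P+R)=2TP/(2TP+FP+FN)=182/272=0.6691
0.7692 > 0.6691 → Model A

Model A


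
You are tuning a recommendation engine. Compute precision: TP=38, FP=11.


Precision = TP/(TP+FP)
= 38/(38+11)
= 38/49 = 77.55%

77.55%


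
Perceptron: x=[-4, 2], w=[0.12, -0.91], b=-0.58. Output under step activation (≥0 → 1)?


z = (-4)·(0.12) + (2)·(-0.91) - 0.58
  = -2.88
step(z) = 0 (z<0)

0


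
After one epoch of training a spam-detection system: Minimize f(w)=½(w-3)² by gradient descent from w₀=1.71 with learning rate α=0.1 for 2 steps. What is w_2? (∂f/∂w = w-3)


step 1: grad = 1.71-3 = -1.29; w = 1.71 - 0.1·(-1.29) = 1.839
step 2: grad = 1.839-3 = -1.161; w = 1.839 - 0.1·(-1.161) = 1.9551

1.9551


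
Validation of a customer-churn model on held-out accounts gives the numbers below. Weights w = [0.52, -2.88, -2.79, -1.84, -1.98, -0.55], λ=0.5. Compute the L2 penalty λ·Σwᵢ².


‖w‖₂² = (0.52)² + (-2.88)² + (-2.79)² + (-1.84)² + (-1.98)² + (-0.55)²
     = 0.2704 + 8.2944 + 7.7841 + 3.3856 + 3.9204 + 0.3025
     = 23.9574
λ·‖w‖₂² = 0.5·23.9574 = 11.9787

11.9787


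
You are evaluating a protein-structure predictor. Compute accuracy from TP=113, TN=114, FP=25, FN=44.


Accuracy = (TP+TN)/(TP+TN+FP+FN)
= (113+114)/(296)
= 227/296 = 76.69%

76.69%


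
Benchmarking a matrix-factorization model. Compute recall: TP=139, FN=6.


Recall = TP/(TP+FN)
= 139/(139+6)
= 139/145 = 95.86%

95.86%


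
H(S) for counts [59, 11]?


Probabilities: [59/70, 11/70] ≈ [0.8429, 0.1571]
H = -((59/70)·log₂(59/70) + (11/70)·log₂(11/70))
  = 0.6274 bits

0.6274 bits


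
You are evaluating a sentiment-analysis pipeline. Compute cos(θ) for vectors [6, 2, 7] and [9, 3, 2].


A·B = 6·9 + 2·3 + 7·2 = 74
‖A‖ = √89 = 9.434, ‖B‖ = √94 = 9.6954
cos = 74/(√89·√94) = 74/√8366 = 0.809

0.809


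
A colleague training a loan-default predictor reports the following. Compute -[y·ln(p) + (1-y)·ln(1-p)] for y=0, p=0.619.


BCE = -[y·ln(p) + (1-y)·ln(1-p)]
= -0 - 1·ln(1-0.619)
= -ln(0.381) = 0.965

0.965


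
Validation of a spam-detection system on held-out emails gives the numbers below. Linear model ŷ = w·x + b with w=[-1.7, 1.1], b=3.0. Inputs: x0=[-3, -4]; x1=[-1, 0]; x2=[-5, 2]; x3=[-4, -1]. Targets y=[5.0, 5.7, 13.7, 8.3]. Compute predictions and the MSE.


ŷ0 = (-1.7)·(-3) + (1.1)·(-4) + 3.0 = 3.7
ŷ1 = (-1.7)·(-1) + (1.1)·(0) + 3.0 = 4.7
ŷ2 = (-1.7)·(-5) + (1.1)·(2) + 3.0 = 13.7
ŷ3 = (-1.7)·(-4) + (1.1)·(-1) + 3.0 = 8.7
errors² = [1.69, 1.0, 0.0, 0.16]
MSE = 2.8500/4 = 0.7125

0.7125


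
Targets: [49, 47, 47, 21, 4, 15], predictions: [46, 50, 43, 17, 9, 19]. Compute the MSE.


Squared errors: (49-46)²=9, (47-50)²=9, (47-43)²=16, (21-17)²=16, (4-9)²=25, (15-19)²=16
Sum = 91
MSE = 91/6 = 91/6

91/6


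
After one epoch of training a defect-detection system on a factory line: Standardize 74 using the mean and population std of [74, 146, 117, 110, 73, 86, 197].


μ = 114.7143, σ = 41.4029
z = (74 - 114.7143)/41.4029 = -0.9834

-0.9834


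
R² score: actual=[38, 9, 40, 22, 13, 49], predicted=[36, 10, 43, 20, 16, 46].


ȳ = 28.5
SS_res = Σ(y-ŷ)² = 36
SS_tot = Σ(y-ȳ)² = 1305.5
R² = 1 - SS_res/SS_tot = 1 - 0.0276 = 0.9724

0.9724


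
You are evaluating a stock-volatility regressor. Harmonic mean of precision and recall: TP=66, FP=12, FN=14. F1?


Precision = 66/78 = 0.8462
Recall = 66/80 = 0.825
F1 = 2·P·R/(P+R) = 2·TP/(2·TP+FP+FN) = 132/(132+12+14) = 132/158 = 0.8354

0.8354


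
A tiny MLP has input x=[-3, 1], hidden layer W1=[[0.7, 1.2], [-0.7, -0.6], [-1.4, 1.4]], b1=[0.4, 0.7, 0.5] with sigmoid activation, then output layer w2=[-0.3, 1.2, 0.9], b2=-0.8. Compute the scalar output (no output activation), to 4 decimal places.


z1[0] = (0.7)·(-3) + (1.2)·(1) + 0.4 = -0.5
z1[1] = (-0.7)·(-3) + (-0.6)·(1) + 0.7 = 2.2
z1[2] = (-1.4)·(-3) + (1.4)·(1) + 0.5 = 6.1
h = sigmoid(z1) = [0.3775, 0.9002, 0.9978]
output = (-0.3)·(0.3775) + (1.2)·(0.9002) + (0.9)·(0.9978) - 0.8 = 1.065

1.065


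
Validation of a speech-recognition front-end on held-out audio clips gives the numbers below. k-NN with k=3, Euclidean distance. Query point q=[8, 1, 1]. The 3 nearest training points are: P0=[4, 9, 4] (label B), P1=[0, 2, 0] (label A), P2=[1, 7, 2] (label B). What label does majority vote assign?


d(q,P0) = 9.434  (label B)
d(q,P1) = 8.124  (label A)
d(q,P2) = 9.2736  (label B)
Votes: A=1, B=2
Majority → B

B


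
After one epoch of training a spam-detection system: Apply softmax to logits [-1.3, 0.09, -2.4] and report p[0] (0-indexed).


Exponentials: e^-1.3=0.2725, e^0.09=1.0942, e^-2.4=0.0907
Sum = 1.4574
Softmax = [0.187, 0.7508, 0.0622]
p[0] = 0.2725/1.4574 = 0.187

0.187


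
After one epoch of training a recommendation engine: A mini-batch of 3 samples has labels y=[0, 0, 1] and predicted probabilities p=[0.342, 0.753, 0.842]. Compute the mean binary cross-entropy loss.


L[0] = -ln(1-0.342) = -ln(0.658) = 0.4186
L[1] = -ln(1-0.753) = -ln(0.247) = 1.3984
L[2] = -ln(0.842) = 0.172
mean = (0.4186 + 1.3984 + 0.172)/3 = 0.663

0.663


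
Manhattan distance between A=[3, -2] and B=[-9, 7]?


d = |3+ 9| + |-2-7|
  = 12 + 9
  = 21

21


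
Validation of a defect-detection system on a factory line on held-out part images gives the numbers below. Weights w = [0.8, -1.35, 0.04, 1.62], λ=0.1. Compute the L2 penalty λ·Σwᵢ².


‖w‖₂² = (0.8)² + (-1.35)² + (0.04)² + (1.62)²
     = 0.64 + 1.8225 + 0.0016 + 2.6244
     = 5.0885
λ·‖w‖₂² = 0.1·5.0885 = 0.50885

0.50885


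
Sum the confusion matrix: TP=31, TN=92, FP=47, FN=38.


Total = TP + TN + FP + FN
= 31 + 92 + 47 + 38
= 208
(Predicted positive: 78, predicted negative: 130)

208


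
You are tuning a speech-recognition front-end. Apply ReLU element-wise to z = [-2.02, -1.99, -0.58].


ReLU(-2.02) = max(0, -2.02) = 0.0
ReLU(-1.99) = max(0, -1.99) = 0.0
ReLU(-0.58) = max(0, -0.58) = 0.0
result = [0.0, 0.0, 0.0]

[0.0, 0.0, 0.0]


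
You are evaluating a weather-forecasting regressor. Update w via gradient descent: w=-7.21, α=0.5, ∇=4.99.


w_new = w - α·∇
= -7.21 - 0.5·4.99
= -7.21 - 2.495
= -9.705

-9.705


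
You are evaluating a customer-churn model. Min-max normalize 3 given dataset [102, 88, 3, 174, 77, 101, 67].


min=3, max=174
(3-3)/(174-3) = 0/171 = 0.0

0.0


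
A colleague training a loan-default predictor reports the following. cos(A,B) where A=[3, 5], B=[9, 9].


A·B = 3·9 + 5·9 = 72
‖A‖ = √34 = 5.831, ‖B‖ = √162 = 12.7279
cos = 72/(√34·√162) = 72/√5508 = 0.9701

0.9701


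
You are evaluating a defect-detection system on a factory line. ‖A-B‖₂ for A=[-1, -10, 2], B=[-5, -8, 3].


d = √((-1+ 5)² + (-10+ 8)² + (2-3)²)
  = √(16 + 4 + 1)
  = √21 = 4.5826

4.5826


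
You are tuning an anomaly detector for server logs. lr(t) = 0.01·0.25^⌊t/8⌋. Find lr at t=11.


n_drops = ⌊11/8⌋ = 1
lr = 0.01·0.25^1 = 0.01·0.25 = 0.0025

0.0025


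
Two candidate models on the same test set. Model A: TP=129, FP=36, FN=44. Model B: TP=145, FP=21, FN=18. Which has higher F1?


Model A: P=129/165=0.7818, R=129/173=0.7457, F1=2PR/(P+R)=2TP/(2TP+FP+FN)=258/338=0.7633
Model B: P=145/166=0.8735, R=145/163=0.8896, F1=2PR/(P+R)=2TP/(2TP+FP+FN)=290/329=0.8815
0.7633 < 0.8815 → Model B

Model B


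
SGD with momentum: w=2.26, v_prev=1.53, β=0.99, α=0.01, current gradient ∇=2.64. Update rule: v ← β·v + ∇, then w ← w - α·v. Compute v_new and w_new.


v_new = 0.99·1.53 + 2.64 = 1.5147 + 2.64 = 4.1547
w_new = 2.26 - 0.01·4.1547 = 2.26 - 0.041547 = 2.218453

v_new=4.1547, w_new=2.218453


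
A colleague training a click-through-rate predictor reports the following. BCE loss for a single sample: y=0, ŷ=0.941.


BCE = -[y·ln(p) + (1-y)·ln(1-p)]
= -0 - 1·ln(1-0.941)
= -ln(0.059) = 2.8302

2.8302


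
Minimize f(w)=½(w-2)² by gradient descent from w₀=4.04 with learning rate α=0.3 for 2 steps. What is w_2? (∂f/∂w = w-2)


step 1: grad = 4.04-2 = 2.04; w = 4.04 - 0.3·(2.04) = 3.428
step 2: grad = 3.428-2 = 1.428; w = 3.428 - 0.3·(1.428) = 2.9996

2.9996


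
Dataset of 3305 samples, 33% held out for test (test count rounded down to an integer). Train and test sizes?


Test = ⌊3305·33/100⌋ = 1090
Train = 3305 - 1090 = 2215

Train: 2215, Test: 1090


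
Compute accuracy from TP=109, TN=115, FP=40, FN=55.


Accuracy = (TP+TN)/(TP+TN+FP+FN)
= (109+115)/(319)
= 224/319 = 70.22%

70.22%


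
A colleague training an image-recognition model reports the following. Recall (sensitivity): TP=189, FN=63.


Recall = TP/(TP+FN)
= 189/(189+63)
= 189/252 = 75.0%

75.0%


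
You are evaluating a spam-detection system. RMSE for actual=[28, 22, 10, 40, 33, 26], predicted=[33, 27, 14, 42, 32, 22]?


MSE = 87/6 = 14.5
RMSE = √(87/6) = 3.8079

3.8079


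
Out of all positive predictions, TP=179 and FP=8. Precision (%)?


Precision = TP/(TP+FP)
= 179/(179+8)
= 179/187 = 95.72%

95.72%


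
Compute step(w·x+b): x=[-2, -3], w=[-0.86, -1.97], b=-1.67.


z = (-2)·(-0.86) + (-3)·(-1.97) - 1.67
  = 5.96
step(z) = 1 (z≥0)

1


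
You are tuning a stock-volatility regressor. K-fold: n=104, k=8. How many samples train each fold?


Fold size = 104/8 = 13
Training per fold = 104 - 13 = 91

91


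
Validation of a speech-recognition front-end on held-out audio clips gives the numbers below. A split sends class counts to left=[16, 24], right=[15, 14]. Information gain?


Parent = [31, 38], H_parent = 0.9926
H_left = 0.971 (n=40), H_right = 0.9991 (n=29)
H_children = (40/69)·0.971 + (29/69)·0.9991 = 0.9828
IG = 0.9926 - 0.9828 = 0.0098

0.0098


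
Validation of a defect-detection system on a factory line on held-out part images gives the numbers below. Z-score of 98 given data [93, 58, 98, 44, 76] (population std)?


μ = 73.8, σ = 20.4783
z = (98 - 73.8)/20.4783 = 1.1817

1.1817


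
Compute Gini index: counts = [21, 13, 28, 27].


Probabilities: [21/89, 13/89, 28/89, 27/89] ≈ [0.236, 0.1461, 0.3146, 0.3034]
Σpᵢ² = (441 + 169 + 784 + 729)/89² = 2123/7921
Gini = 1 - Σpᵢ² = 1 - 2123/7921 = 0.732

0.732


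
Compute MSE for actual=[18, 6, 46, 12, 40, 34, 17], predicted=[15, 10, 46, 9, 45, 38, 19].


Squared errors: (18-15)²=9, (6-10)²=16, (46-46)²=0, (12-9)²=9, (40-45)²=25, (34-38)²=16, (17-19)²=4
Sum = 79
MSE = 79/7 = 79/7

79/7


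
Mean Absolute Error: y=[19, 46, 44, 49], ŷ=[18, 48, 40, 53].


Absolute errors: |19-18|=1, |46-48|=2, |44-40|=4, |49-53|=4
Sum = 11
MAE = 11/4 = 11/4

11/4


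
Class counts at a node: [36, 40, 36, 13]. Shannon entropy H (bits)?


Probabilities: [36/125, 40/125, 36/125, 13/125] ≈ [0.288, 0.32, 0.288, 0.104]
H = -((36/125)·log₂(36/125) + (40/125)·log₂(40/125) + (36/125)·log₂(36/125) + (13/125)·log₂(13/125))
  = 1.9 bits

1.9 bits


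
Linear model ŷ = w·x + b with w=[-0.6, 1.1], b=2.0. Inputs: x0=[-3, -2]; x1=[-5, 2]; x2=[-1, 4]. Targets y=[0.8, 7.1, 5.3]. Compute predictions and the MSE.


ŷ0 = (-0.6)·(-3) + (1.1)·(-2) + 2.0 = 1.6
ŷ1 = (-0.6)·(-5) + (1.1)·(2) + 2.0 = 7.2
ŷ2 = (-0.6)·(-1) + (1.1)·(4) + 2.0 = 7.0
errors² = [0.64, 0.01, 2.89]
MSE = 3.5400/3 = 1.18

1.18


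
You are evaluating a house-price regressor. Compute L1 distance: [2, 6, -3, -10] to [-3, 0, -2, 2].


d = |2+ 3| + |6-0| + |-3+ 2| + |-10-2|
  = 5 + 6 + 1 + 12
  = 24

24


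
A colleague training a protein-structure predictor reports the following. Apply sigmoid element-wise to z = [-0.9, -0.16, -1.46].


σ(-0.9) = 1/(1+e^0.9) = 0.2891
σ(-0.16) = 1/(1+e^0.16) = 0.4601
σ(-1.46) = 1/(1+e^1.46) = 0.1885
result = [0.2891, 0.4601, 0.1885]

[0.2891, 0.4601, 0.1885]


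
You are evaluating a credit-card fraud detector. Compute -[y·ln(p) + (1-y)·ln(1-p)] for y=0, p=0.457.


BCE = -[y·ln(p) + (1-y)·ln(1-p)]
= -0 - 1·ln(1-0.457)
= -ln(0.543) = 0.6106

0.6106


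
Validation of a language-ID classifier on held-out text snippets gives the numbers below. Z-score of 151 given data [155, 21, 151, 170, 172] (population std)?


μ = 133.8, σ = 56.9891
z = (151 - 133.8)/56.9891 = 0.3018

0.3018


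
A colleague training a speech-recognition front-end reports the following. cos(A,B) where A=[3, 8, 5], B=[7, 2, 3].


A·B = 3·7 + 8·2 + 5·3 = 52
‖A‖ = √98 = 9.8995, ‖B‖ = √62 = 7.874
cos = 52/(√98·√62) = 52/√6076 = 0.6671

0.6671


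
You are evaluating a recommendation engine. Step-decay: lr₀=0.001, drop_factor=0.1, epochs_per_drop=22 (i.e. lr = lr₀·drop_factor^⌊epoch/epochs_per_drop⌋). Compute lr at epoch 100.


n_drops = ⌊100/22⌋ = 4
lr = 0.001·0.1^4 = 0.001·0.0001 = 0.0000001

0.0000001


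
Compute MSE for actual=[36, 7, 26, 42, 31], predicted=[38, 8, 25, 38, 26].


Squared errors: (36-38)²=4, (7-8)²=1, (26-25)²=1, (42-38)²=16, (31-26)²=25
Sum = 47
MSE = 47/5 = 47/5

47/5


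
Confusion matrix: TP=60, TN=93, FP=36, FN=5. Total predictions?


Total = TP + TN + FP + FN
= 60 + 93 + 36 + 5
= 194
(Predicted positive: 96, predicted negative: 98)

194


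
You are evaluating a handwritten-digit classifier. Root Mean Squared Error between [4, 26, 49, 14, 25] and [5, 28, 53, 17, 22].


MSE = 39/5 = 7.8
RMSE = √(39/5) = 2.7928

2.7928


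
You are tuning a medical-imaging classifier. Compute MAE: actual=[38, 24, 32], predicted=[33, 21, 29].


Absolute errors: |38-33|=5, |24-21|=3, |32-29|=3
Sum = 11
MAE = 11/3 = 11/3

11/3


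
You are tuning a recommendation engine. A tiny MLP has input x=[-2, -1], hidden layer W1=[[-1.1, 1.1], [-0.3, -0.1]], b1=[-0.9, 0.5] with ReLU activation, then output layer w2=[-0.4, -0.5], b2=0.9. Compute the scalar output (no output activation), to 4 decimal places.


z1[0] = (-1.1)·(-2) + (1.1)·(-1) - 0.9 = 0.2
z1[1] = (-0.3)·(-2) + (-0.1)·(-1) + 0.5 = 1.2
h = ReLU(z1) = [0.2, 1.2]
output = (-0.4)·(0.2) + (-0.5)·(1.2) + 0.9 = 0.22

0.22


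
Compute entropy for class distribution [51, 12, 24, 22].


Probabilities: [51/109, 12/109, 24/109, 22/109] ≈ [0.4679, 0.1101, 0.2202, 0.2018]
H = -((51/109)·log₂(51/109) + (12/109)·log₂(12/109) + (24/109)·log₂(24/109) + (22/109)·log₂(22/109))
  = 1.8098 bits

1.8098 bits


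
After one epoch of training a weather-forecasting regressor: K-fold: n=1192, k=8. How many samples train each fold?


Fold size = 1192/8 = 149
Training per fold = 1192 - 149 = 1043

1043


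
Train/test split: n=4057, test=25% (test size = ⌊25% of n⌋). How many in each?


Test = ⌊4057·25/100⌋ = 1014
Train = 4057 - 1014 = 3043

Train: 3043, Test: 1014


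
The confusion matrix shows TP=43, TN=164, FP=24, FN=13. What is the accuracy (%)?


Accuracy = (TP+TN)/(TP+TN+FP+FN)
= (43+164)/(244)
= 207/244 = 84.84%

84.84%


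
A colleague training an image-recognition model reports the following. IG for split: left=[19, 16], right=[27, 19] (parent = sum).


Parent = [46, 35], H_parent = 0.9867
H_left = 0.9947 (n=35), H_right = 0.9781 (n=46)
H_children = (35/81)·0.9947 + (46/81)·0.9781 = 0.9853
IG = 0.9867 - 0.9853 = 0.0014

0.0014


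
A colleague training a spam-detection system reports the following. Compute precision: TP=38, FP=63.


Precision = TP/(TP+FP)
= 38/(38+63)
= 38/101 = 37.62%

37.62%


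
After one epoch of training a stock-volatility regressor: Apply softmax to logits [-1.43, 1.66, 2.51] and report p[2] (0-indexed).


Exponentials: e^-1.43=0.2393, e^1.66=5.2593, e^2.51=12.3049
Sum = 17.8035
Softmax = [0.0134, 0.2954, 0.6912]
p[2] = 12.3049/17.8035 = 0.6912

0.6912


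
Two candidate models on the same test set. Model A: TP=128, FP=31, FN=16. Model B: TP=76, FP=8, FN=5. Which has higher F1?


Model A: P=128/159=0.805, R=128/144=0.8889, F1=2PR/(P+R)=2TP/(2TP+FP+FN)=256/303=0.8449
Model B: P=76/84=0.9048, R=76/81=0.9383, F1=2PR/(P+R)=2TP/(2TP+FP+FN)=152/165=0.9212
0.8449 < 0.9212 → Model B

Model B


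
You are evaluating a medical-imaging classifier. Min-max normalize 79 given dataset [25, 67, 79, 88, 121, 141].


min=25, max=141
(79-25)/(141-25) = 54/116 = 0.4655

0.4655


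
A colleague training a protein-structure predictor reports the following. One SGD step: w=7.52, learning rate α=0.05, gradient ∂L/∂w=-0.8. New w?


w_new = w - α·∇
= 7.52 - 0.05·-0.8
= 7.52 + 0.04
= 7.56

7.56


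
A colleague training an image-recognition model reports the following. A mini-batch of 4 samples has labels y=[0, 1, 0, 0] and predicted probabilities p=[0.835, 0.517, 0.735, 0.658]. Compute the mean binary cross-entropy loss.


L[0] = -ln(1-0.835) = -ln(0.165) = 1.8018
L[1] = -ln(0.517) = 0.6597
L[2] = -ln(1-0.735) = -ln(0.265) = 1.328
L[3] = -ln(1-0.658) = -ln(0.342) = 1.0729
mean = (1.8018 + 0.6597 + 1.328 + 1.0729)/4 = 1.2156

1.2156


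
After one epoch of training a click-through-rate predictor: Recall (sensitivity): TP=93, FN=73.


Recall = TP/(TP+FN)
= 93/(93+73)
= 93/166 = 56.02%

56.02%


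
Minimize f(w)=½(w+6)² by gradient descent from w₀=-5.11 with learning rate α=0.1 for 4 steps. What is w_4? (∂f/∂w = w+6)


step 1: grad = -5.11+6 = 0.89; w = -5.11 - 0.1·(0.89) = -5.199
step 2: grad = -5.199+6 = 0.801; w = -5.199 - 0.1·(0.801) = -5.2791
step 3: grad = -5.2791+6 = 0.7209; w = -5.2791 - 0.1·(0.7209) = -5.35119
step 4: grad = -5.35119+6 = 0.64881; w = -5.35119 - 0.1·(0.64881) = -5.416071

-5.416071


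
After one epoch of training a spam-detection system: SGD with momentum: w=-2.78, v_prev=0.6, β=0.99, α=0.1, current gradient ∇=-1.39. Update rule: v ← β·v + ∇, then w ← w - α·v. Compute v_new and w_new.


v_new = 0.99·0.6 - 1.39 = 0.594 - 1.39 = -0.796
w_new = -2.78 - 0.1·-0.796 = -2.78 + 0.0796 = -2.7004

v_new=-0.796, w_new=-2.7004


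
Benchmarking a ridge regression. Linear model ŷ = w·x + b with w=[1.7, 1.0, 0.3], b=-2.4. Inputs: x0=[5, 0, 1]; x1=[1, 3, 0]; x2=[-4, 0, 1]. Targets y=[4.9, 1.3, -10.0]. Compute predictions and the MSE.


ŷ0 = (1.7)·(5) + (1.0)·(0) + (0.3)·(1) - 2.4 = 6.4
ŷ1 = (1.7)·(1) + (1.0)·(3) + (0.3)·(0) - 2.4 = 2.3
ŷ2 = (1.7)·(-4) + (1.0)·(0) + (0.3)·(1) - 2.4 = -8.9
errors² = [2.25, 1.0, 1.21]
MSE = 4.4600/3 = 1.4867

1.4867


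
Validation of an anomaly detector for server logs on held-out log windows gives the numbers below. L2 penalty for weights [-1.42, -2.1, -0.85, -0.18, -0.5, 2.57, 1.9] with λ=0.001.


‖w‖₂² = (-1.42)² + (-2.1)² + (-0.85)² + (-0.18)² + (-0.5)² + (2.57)² + (1.9)²
     = 2.0164 + 4.41 + 0.7225 + 0.0324 + 0.25 + 6.6049 + 3.61
     = 17.6462
λ·‖w‖₂² = 0.001·17.6462 = 0.017646

0.017646


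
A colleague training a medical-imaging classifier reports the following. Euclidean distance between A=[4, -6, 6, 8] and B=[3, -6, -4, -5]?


d = √((4-3)² + (-6+ 6)² + (6+ 4)² + (8+ 5)²)
  = √(1 + 0 + 100 + 169)
  = √270 = 16.4317

16.4317


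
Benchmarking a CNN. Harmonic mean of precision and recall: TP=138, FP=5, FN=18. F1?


Precision = 138/143 = 0.965
Recall = 138/156 = 0.8846
F1 = 2·P·R/(P+R) = 2·TP/(2·TP+FP+FN) = 276/(276+5+18) = 276/299 = 0.9231

0.9231


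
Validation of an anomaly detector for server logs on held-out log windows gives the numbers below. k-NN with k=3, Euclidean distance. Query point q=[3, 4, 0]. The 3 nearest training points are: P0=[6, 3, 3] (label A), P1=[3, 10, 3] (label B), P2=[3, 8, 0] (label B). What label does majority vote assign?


d(q,P0) = 4.3589  (label A)
d(q,P1) = 6.7082  (label B)
d(q,P2) = 4.0  (label B)
Votes: A=1, B=2
Majority → B

B


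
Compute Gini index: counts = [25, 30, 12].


Probabilities: [25/67, 30/67, 12/67] ≈ [0.3731, 0.4478, 0.1791]
Σpᵢ² = (625 + 900 + 144)/67² = 1669/4489
Gini = 1 - Σpᵢ² = 1 - 1669/4489 = 0.6282

0.6282


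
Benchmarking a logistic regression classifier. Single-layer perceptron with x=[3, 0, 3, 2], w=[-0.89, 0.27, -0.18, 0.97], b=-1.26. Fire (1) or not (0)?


z = (3)·(-0.89) + (0)·(0.27) + (3)·(-0.18) + (2)·(0.97) - 1.26
  = -2.53
step(z) = 0 (z<0)

0


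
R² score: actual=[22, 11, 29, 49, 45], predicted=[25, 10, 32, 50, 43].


ȳ = 31.2
SS_res = Σ(y-ŷ)² = 24
SS_tot = Σ(y-ȳ)² = 1004.8
R² = 1 - SS_res/SS_tot = 1 - 0.0239 = 0.9761

0.9761


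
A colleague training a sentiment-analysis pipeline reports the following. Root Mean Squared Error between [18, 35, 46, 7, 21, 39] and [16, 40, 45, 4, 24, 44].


MSE = 73/6 = 12.1667
RMSE = √(73/6) = 3.4881

3.4881


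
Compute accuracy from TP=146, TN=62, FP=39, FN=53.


Accuracy = (TP+TN)/(TP+TN+FP+FN)
= (146+62)/(300)
= 208/300 = 69.33%

69.33%


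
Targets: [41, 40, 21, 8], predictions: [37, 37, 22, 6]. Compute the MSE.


Squared errors: (41-37)²=16, (40-37)²=9, (21-22)²=1, (8-6)²=4
Sum = 30
MSE = 30/4 = 15/2

15/2


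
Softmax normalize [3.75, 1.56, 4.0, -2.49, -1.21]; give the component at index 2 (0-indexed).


Exponentials: e^3.75=42.5211, e^1.56=4.7588, e^4.0=54.5982, e^-2.49=0.0829, e^-1.21=0.2982
Sum = 102.2592
Softmax = [0.4158, 0.0465, 0.5339, 0.0008, 0.0029]
p[2] = 54.5982/102.2592 = 0.5339

0.5339


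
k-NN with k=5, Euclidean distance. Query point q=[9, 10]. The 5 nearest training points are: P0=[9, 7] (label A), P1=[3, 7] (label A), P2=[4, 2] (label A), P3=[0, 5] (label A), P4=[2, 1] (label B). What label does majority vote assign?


d(q,P0) = 3.0  (label A)
d(q,P1) = 6.7082  (label A)
d(q,P2) = 9.434  (label A)
d(q,P3) = 10.2956  (label A)
d(q,P4) = 11.4018  (label B)
Votes: A=4, B=1
Majority → A

A


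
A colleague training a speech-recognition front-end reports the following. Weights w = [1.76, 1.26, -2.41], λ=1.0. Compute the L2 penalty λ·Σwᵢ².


‖w‖₂² = (1.76)² + (1.26)² + (-2.41)²
     = 3.0976 + 1.5876 + 5.8081
     = 10.4933
λ·‖w‖₂² = 1.0·10.4933 = 10.4933

10.4933


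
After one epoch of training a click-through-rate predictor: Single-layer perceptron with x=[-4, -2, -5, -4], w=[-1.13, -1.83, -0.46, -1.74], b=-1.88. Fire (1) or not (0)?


z = (-4)·(-1.13) + (-2)·(-1.83) + (-5)·(-0.46) + (-4)·(-1.74) - 1.88
  = 15.56
step(z) = 1 (z≥0)

1


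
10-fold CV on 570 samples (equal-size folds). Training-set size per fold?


Fold size = 570/10 = 57
Training per fold = 570 - 57 = 513

513


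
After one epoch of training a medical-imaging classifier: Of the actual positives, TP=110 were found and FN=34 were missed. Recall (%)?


Recall = TP/(TP+FN)
= 110/(110+34)
= 110/144 = 76.39%

76.39%


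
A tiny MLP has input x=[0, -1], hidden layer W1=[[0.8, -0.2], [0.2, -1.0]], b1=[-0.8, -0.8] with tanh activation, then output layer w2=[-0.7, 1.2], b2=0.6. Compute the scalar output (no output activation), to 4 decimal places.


z1[0] = (0.8)·(0) + (-0.2)·(-1) - 0.8 = -0.6
z1[1] = (0.2)·(0) + (-1.0)·(-1) - 0.8 = 0.2
h = tanh(z1) = [-0.537, 0.1974]
output = (-0.7)·(-0.537) + (1.2)·(0.1974) + 0.6 = 1.2128

1.2128


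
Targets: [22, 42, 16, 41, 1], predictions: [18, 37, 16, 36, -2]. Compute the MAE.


Absolute errors: |22-18|=4, |42-37|=5, |16-16|=0, |41-36|=5, |1+ 2|=3
Sum = 17
MAE = 17/5 = 17/5

17/5


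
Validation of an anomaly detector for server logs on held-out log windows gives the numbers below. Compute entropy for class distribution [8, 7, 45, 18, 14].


Probabilities: [8/92, 7/92, 45/92, 18/92, 14/92] ≈ [0.087, 0.0761, 0.4891, 0.1957, 0.1522]
H = -((8/92)·log₂(8/92) + (7/92)·log₂(7/92) + (45/92)·log₂(45/92) + (18/92)·log₂(18/92) + (14/92)·log₂(14/92))
  = 1.9676 bits

1.9676 bits


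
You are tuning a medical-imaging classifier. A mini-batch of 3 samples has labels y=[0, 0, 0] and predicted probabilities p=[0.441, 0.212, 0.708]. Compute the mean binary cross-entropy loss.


L[0] = -ln(1-0.441) = -ln(0.559) = 0.5816
L[1] = -ln(1-0.212) = -ln(0.788) = 0.2383
L[2] = -ln(1-0.708) = -ln(0.292) = 1.231
mean = (0.5816 + 0.2383 + 1.231)/3 = 0.6836

0.6836


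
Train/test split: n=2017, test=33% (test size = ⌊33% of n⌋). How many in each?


Test = ⌊2017·33/100⌋ = 665
Train = 2017 - 665 = 1352

Train: 1352, Test: 665


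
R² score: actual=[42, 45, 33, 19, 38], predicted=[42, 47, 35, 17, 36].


ȳ = 35.4
SS_res = Σ(y-ŷ)² = 16
SS_tot = Σ(y-ȳ)² = 417.2
R² = 1 - SS_res/SS_tot = 1 - 0.0384 = 0.9616

0.9616


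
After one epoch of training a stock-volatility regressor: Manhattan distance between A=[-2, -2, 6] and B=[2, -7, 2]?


d = |-2-2| + |-2+ 7| + |6-2|
  = 4 + 5 + 4
  = 13

13


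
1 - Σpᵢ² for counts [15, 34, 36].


Probabilities: [15/85, 34/85, 36/85] ≈ [0.1765, 0.4, 0.4235]
Σpᵢ² = (225 + 1156 + 1296)/85² = 2677/7225
Gini = 1 - Σpᵢ² = 1 - 2677/7225 = 0.6295

0.6295


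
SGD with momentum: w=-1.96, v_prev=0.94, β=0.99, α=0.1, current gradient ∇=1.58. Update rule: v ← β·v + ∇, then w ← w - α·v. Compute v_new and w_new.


v_new = 0.99·0.94 + 1.58 = 0.9306 + 1.58 = 2.5106
w_new = -1.96 - 0.1·2.5106 = -1.96 - 0.25106 = -2.21106

v_new=2.5106, w_new=-2.21106


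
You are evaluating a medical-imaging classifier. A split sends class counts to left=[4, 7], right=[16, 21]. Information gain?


Parent = [20, 28], H_parent = 0.9799
H_left = 0.9457 (n=11), H_right = 0.9868 (n=37)
H_children = (11/48)·0.9457 + (37/48)·0.9868 = 0.9774
IG = 0.9799 - 0.9774 = 0.0025

0.0025


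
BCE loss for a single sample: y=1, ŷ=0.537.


BCE = -[y·ln(p) + (1-y)·ln(1-p)]
= -1·ln(0.537) - 0
= -ln(0.537) = 0.6218

0.6218


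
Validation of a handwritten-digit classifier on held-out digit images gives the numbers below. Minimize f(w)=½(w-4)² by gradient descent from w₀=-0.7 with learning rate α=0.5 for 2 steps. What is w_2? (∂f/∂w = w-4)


step 1: grad = -0.7-4 = -4.7; w = -0.7 - 0.5·(-4.7) = 1.65
step 2: grad = 1.65-4 = -2.35; w = 1.65 - 0.5·(-2.35) = 2.825

2.825


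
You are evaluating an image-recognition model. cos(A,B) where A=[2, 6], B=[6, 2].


A·B = 2·6 + 6·2 = 24
‖A‖ = √40 = 6.3246, ‖B‖ = √40 = 6.3246
cos = 24/(√40·√40) = 24/√1600 = 0.6

0.6


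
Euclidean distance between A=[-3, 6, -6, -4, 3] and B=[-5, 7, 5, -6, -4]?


d = √((-3+ 5)² + (6-7)² + (-6-5)² + (-4+ 6)² + (3+ 4)²)
  = √(4 + 1 + 121 + 4 + 49)
  = √179 = 13.3791

13.3791


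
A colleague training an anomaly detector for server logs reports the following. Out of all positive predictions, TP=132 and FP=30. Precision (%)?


Precision = TP/(TP+FP)
= 132/(132+30)
= 132/162 = 81.48%

81.48%


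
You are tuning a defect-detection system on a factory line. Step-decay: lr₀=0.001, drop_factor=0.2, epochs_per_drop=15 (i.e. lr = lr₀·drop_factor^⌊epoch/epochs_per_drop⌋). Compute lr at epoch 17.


n_drops = ⌊17/15⌋ = 1
lr = 0.001·0.2^1 = 0.001·0.2 = 0.0002

0.0002


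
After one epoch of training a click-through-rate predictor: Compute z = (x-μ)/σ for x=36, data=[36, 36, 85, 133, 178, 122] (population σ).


μ = 98.3333, σ = 51.7322
z = (36 - 98.3333)/51.7322 = -1.2049

-1.2049


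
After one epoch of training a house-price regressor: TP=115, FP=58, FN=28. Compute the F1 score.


Precision = 115/173 = 0.6647
Recall = 115/143 = 0.8042
F1 = 2·P·R/(P+R) = 2·TP/(2·TP+FP+FN) = 230/(230+58+28) = 230/316 = 0.7278

0.7278


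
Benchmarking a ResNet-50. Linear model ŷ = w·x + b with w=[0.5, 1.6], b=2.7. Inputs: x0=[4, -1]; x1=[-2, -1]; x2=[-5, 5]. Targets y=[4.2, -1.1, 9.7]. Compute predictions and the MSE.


ŷ0 = (0.5)·(4) + (1.6)·(-1) + 2.7 = 3.1
ŷ1 = (0.5)·(-2) + (1.6)·(-1) + 2.7 = 0.1
ŷ2 = (0.5)·(-5) + (1.6)·(5) + 2.7 = 8.2
errors² = [1.21, 1.44, 2.25]
MSE = 4.9000/3 = 1.6333

1.6333


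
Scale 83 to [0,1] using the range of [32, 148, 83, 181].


min=32, max=181
(83-32)/(181-32) = 51/149 = 0.3423

0.3423


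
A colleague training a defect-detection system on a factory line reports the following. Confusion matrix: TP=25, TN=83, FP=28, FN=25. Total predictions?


Total = TP + TN + FP + FN
= 25 + 83 + 28 + 25
= 161
(Predicted positive: 53, predicted negative: 108)

161


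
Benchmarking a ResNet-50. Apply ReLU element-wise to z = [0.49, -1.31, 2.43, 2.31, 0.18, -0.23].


ReLU(0.49) = max(0, 0.49) = 0.49
ReLU(-1.31) = max(0, -1.31) = 0.0
ReLU(2.43) = max(0, 2.43) = 2.43
ReLU(2.31) = max(0, 2.31) = 2.31
ReLU(0.18) = max(0, 0.18) = 0.18
ReLU(-0.23) = max(0, -0.23) = 0.0
result = [0.49, 0.0, 2.43, 2.31, 0.18, 0.0]

[0.49, 0.0, 2.43, 2.31, 0.18, 0.0]


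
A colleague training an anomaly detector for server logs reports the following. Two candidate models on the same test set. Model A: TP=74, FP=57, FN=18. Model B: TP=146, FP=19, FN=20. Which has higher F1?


Model A: P=74/131=0.5649, R=74/92=0.8043, F1=2PR/(P+R)=2TP/(2TP+FP+FN)=148/223=0.6637
Model B: P=146/165=0.8848, R=146/166=0.8795, F1=2PR/(P+R)=2TP/(2TP+FP+FN)=292/331=0.8822
0.6637 < 0.8822 → Model B

Model B


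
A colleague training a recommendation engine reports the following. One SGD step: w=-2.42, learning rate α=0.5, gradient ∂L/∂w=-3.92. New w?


w_new = w - α·∇
= -2.42 - 0.5·-3.92
= -2.42 + 1.96
= -0.46

-0.46


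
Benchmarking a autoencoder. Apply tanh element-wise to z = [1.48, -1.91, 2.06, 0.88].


tanh(1.48) = 0.9015
tanh(-1.91) = -0.9571
tanh(2.06) = 0.968
tanh(0.88) = 0.7064
result = [0.9015, -0.9571, 0.968, 0.7064]

[0.9015, -0.9571, 0.968, 0.7064]


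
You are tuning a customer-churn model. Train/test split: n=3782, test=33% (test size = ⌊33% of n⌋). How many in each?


Test = ⌊3782·33/100⌋ = 1248
Train = 3782 - 1248 = 2534

Train: 2534, Test: 1248


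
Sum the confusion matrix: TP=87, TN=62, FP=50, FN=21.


Total = TP + TN + FP + FN
= 87 + 62 + 50 + 21
= 220
(Predicted positive: 137, predicted negative: 83)

220
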